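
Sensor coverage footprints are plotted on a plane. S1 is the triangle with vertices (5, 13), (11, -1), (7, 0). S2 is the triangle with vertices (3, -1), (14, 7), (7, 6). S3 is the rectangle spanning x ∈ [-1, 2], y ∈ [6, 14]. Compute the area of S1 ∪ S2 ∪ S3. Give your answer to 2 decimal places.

63.93

By inclusion–exclusion:
Individual areas: |S1| = 25, |S2| = 22.5, |S3| = 24.
|S1∩S2| = 7.5726.
|S1∩S3| = 0.
|S2∩S3| = 0.
|S1∩S2∩S3| = 0.
|S1 ∪ S2 ∪ S3| = 71.5 − 7.5726 + 0 = 63.93.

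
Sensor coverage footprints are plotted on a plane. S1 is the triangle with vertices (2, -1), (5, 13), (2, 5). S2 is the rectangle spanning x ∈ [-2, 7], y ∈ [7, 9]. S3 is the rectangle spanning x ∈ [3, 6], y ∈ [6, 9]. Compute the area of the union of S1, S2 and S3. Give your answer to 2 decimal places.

27.79

By inclusion–exclusion:
Individual areas: |S1| = 9, |S2| = 18, |S3| = 9.
|S1∩S2| = 1.6071.
|S1∩S3| = 2.131.
|S2∩S3|: x∈[3,6], y∈[7,9] → 3·2 = 6.
|S1∩S2∩S3| = 1.5238.
|S1 ∪ S2 ∪ S3| = 36 − 9.7381 + 1.5238 = 27.79.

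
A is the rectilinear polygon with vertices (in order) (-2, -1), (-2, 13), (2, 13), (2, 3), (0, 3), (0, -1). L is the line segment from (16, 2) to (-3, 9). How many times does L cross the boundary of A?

The segment meets the boundary at (-2,8.632), (2,7.158).

2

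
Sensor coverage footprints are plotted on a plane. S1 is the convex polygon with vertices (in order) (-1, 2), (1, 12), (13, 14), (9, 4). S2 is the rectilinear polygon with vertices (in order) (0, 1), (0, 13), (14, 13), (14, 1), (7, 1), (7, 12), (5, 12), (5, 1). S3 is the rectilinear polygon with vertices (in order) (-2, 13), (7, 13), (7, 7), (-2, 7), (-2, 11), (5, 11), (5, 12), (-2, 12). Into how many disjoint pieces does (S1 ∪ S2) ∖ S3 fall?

(S1 ∪ S2) ∖ S3 splits into 2 disjoint pieces (area 5, area 126.4).

2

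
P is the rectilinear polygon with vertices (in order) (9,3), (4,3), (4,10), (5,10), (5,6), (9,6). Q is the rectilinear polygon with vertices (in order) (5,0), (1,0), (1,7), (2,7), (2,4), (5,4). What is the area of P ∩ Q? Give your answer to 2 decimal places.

The intersection is the polygon with vertices (4,3), (4,4), (5,4), (5,3).
By the shoelace formula its area is 1.00.

1.00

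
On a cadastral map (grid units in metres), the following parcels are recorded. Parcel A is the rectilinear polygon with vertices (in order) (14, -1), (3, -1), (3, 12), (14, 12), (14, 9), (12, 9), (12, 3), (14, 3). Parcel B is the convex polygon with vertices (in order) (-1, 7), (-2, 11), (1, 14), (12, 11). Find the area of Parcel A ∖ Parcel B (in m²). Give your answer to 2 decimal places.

111.37

|Parcel A| = 131, |Parcel A∩Parcel B| = 19.6282.
|Parcel A ∖ Parcel B| = |Parcel A| − |Parcel A∩Parcel B| = 131 − 19.6282 = 111.37.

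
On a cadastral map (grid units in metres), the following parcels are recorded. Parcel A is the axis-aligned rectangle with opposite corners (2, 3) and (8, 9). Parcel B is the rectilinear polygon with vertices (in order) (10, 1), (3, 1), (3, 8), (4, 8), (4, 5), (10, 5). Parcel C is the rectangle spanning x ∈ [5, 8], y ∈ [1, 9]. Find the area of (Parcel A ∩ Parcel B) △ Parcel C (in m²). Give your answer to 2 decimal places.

|Parcel A ∩ Parcel B| = 13.
|(Parcel A ∩ Parcel B) ∩ Parcel C| = 6.
|(Parcel A ∩ Parcel B) △ Parcel C| = 13 + 24 − 12 = 25.00.

25.00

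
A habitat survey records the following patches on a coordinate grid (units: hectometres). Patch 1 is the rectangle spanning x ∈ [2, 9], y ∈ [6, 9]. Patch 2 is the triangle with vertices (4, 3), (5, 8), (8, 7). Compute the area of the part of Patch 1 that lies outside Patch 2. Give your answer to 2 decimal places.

16.60

|Patch 1| = 21, |Patch 1∩Patch 2| = 4.4.
|Patch 1 ∖ Patch 2| = |Patch 1| − |Patch 1∩Patch 2| = 21 − 4.4 = 16.60.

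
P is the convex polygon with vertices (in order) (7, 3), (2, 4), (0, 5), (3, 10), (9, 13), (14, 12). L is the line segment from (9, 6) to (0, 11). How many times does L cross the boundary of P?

1

The segment meets the boundary at (2.7,9.5).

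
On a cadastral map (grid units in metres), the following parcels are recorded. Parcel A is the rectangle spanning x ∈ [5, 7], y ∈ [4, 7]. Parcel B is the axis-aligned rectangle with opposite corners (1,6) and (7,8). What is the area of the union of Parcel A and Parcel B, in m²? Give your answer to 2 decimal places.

16.00

By inclusion–exclusion:
Individual areas: |Parcel A| = 6, |Parcel B| = 12.
|Parcel A∩Parcel B|: x∈[5,7], y∈[6,7] → 2·1 = 2.
|Parcel A ∪ Parcel B| = 18 − 2 = 16.00.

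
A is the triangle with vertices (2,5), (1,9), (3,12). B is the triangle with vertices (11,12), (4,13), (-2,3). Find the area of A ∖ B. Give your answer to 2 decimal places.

|A| = 5.5, |A∩B| = 3.8533.
|A ∖ B| = |A| − |A∩B| = 5.5 − 3.8533 = 1.65.

1.65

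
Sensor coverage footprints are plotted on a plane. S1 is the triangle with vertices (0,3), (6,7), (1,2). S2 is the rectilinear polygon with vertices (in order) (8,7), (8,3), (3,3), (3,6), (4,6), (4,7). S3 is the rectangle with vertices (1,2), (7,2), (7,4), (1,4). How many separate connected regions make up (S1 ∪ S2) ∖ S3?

(S1 ∪ S2) ∖ S3 splits into 2 disjoint pieces (area 15.75, area 0.8333).

2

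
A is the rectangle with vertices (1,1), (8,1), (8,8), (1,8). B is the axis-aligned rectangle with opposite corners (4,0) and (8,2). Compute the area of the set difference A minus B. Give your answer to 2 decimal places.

45.00

|A∩B|: x∈[4,8], y∈[1,2] → 4·1 = 4.
|A| = 49.
|A ∖ B| = |A| − |A∩B| = 49 − 4 = 45.00.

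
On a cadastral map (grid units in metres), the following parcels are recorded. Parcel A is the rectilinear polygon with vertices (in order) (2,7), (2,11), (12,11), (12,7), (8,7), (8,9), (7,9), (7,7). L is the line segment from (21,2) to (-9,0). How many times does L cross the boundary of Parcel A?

0

The segment lies entirely outside Parcel A and never meets its boundary.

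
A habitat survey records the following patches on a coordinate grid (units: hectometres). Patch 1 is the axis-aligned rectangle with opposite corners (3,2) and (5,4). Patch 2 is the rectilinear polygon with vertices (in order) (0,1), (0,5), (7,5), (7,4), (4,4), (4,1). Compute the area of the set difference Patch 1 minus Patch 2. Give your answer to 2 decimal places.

|Patch 1| = 4, |Patch 1∩Patch 2| = 2.
|Patch 1 ∖ Patch 2| = |Patch 1| − |Patch 1∩Patch 2| = 4 − 2 = 2.00.

2.00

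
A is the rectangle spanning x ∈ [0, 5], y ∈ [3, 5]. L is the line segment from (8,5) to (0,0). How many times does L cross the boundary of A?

2

The segment meets the boundary at (4.8,3), (5,3.125).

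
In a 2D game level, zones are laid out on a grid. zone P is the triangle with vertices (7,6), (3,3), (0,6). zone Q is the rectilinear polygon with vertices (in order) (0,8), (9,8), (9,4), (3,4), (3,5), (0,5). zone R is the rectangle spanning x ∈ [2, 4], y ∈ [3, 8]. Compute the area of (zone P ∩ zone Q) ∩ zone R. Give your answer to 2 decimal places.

3.00

The region (zone P ∩ zone Q) ∩ zone R is the polygon with vertices (3,4), (3,5), (2,5), (2,6), (4,6), (4,4).
By the shoelace formula its area is 3.00.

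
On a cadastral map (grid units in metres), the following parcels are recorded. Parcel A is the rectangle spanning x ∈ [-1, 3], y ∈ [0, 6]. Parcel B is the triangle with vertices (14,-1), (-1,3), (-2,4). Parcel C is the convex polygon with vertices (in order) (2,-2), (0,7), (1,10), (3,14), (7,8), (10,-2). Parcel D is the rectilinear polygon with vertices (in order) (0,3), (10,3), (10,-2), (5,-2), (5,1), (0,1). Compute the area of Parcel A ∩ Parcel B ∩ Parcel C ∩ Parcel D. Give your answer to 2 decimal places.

The intersection is the polygon with vertices (0.889,3), (1.2,3), (3,2.438), (3,1.933), (1.008,2.465).
By the shoelace formula its area is 1.12.

1.12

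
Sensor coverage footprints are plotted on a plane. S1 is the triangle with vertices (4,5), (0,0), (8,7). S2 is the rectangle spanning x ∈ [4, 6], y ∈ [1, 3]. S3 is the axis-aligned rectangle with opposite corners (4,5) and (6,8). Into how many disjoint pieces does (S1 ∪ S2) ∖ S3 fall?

(S1 ∪ S2) ∖ S3 splits into 3 disjoint pieces (area 0.75, area 4.2857, area 4).

3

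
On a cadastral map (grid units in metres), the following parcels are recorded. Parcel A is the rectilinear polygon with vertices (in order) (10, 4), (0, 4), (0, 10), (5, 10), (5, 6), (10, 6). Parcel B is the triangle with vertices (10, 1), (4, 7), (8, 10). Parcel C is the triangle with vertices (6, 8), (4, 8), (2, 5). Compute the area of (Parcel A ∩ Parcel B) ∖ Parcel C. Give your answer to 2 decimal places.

6.67

|Parcel A ∩ Parcel B| = 7.0972.
|(Parcel A ∩ Parcel B) ∩ Parcel C| = 0.4286.
|(Parcel A ∩ Parcel B) ∖ Parcel C| = 7.0972 − 0.4286 = 6.67.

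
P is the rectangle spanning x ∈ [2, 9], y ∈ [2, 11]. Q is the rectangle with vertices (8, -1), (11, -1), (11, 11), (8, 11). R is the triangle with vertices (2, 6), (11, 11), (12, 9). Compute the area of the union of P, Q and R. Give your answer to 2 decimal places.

By inclusion–exclusion:
Individual areas: |P| = 63, |Q| = 36, |R| = 11.5.
|P∩Q|: x∈[8,9], y∈[2,11] → 1·9 = 9.
|P∩R| = 6.2611.
|Q∩R| = 5.75.
|P∩Q∩R| = 1.6611.
|P ∪ Q ∪ R| = 110.5 − 21.0111 + 1.6611 = 91.15.

91.15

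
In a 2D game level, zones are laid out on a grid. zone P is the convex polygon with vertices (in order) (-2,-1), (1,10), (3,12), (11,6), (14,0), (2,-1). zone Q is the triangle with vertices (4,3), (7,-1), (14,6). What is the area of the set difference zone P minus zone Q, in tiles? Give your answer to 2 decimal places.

|zone P| = 126.5, |zone P∩zone Q| = 22.5179.
|zone P ∖ zone Q| = |zone P| − |zone P∩zone Q| = 126.5 − 22.5179 = 103.98.

103.98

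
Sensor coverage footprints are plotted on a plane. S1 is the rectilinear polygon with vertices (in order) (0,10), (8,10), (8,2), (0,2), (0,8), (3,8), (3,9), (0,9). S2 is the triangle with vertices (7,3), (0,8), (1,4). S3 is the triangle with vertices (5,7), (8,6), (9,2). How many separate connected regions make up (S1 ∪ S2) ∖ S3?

1

(S1 ∪ S2) ∖ S3 is a single connected region.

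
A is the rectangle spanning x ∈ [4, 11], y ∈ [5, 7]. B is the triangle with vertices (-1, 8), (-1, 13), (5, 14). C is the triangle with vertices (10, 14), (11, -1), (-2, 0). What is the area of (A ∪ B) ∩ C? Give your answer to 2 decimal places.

The region (A ∪ B) ∩ C is the polygon with vertices (10.467,7), (10.6,5), (4,5), (4,7).
By the shoelace formula its area is 13.07.

13.07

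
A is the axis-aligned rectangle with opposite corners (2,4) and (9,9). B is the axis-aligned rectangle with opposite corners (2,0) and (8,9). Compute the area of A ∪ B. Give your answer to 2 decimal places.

By inclusion–exclusion:
Individual areas: |A| = 35, |B| = 54.
|A∩B|: x∈[2,8], y∈[4,9] → 6·5 = 30.
|A ∪ B| = 89 − 30 = 59.00.

59.00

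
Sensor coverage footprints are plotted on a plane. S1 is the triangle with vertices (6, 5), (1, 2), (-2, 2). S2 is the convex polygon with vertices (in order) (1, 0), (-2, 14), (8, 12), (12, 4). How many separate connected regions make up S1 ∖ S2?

1

S1 ∖ S2 is a single connected region.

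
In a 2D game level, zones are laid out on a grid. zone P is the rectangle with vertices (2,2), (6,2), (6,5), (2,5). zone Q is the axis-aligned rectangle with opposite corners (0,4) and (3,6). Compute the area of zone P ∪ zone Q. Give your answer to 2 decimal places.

17.00

By inclusion–exclusion:
Individual areas: |zone P| = 12, |zone Q| = 6.
|zone P∩zone Q|: x∈[2,3], y∈[4,5] → 1·1 = 1.
|zone P ∪ zone Q| = 18 − 1 = 17.00.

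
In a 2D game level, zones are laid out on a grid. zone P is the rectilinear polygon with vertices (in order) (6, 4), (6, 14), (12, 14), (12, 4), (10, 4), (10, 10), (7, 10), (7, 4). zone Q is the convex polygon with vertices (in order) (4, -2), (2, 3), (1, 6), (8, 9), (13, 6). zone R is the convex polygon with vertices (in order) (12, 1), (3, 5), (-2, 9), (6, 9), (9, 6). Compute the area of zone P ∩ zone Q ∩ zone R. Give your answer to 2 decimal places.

4.28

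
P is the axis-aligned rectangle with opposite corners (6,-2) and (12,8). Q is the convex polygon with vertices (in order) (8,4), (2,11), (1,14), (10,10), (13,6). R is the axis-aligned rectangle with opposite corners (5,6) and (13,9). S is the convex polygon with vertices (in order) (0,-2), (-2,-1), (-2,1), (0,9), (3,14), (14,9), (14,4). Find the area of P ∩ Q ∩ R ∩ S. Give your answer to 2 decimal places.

11.79

The intersection is the polygon with vertices (6,8), (11.5,8), (12,7.333), (12,6), (6.286,6), (6,6.333).
By the shoelace formula its area is 11.79.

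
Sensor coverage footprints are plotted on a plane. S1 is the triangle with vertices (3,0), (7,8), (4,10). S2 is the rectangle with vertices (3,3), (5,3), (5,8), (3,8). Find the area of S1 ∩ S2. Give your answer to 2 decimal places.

The intersection is the polygon with vertices (4.5,3), (3.3,3), (3.8,8), (5,8), (5,4).
By the shoelace formula its area is 7.00.

7.00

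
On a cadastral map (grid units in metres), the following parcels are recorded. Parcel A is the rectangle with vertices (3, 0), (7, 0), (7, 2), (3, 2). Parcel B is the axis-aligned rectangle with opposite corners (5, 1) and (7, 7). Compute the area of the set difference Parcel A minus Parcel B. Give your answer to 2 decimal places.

|Parcel A∩Parcel B|: x∈[5,7], y∈[1,2] → 2·1 = 2.
|Parcel A| = 8.
|Parcel A ∖ Parcel B| = |Parcel A| − |Parcel A∩Parcel B| = 8 − 2 = 6.00.

6.00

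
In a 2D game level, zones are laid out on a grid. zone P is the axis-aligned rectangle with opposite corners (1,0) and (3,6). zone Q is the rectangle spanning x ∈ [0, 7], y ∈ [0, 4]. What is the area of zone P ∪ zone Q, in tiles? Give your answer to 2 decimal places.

32.00

By inclusion–exclusion:
Individual areas: |zone P| = 12, |zone Q| = 28.
|zone P∩zone Q|: x∈[1,3], y∈[0,4] → 2·4 = 8.
|zone P ∪ zone Q| = 40 − 8 = 32.00.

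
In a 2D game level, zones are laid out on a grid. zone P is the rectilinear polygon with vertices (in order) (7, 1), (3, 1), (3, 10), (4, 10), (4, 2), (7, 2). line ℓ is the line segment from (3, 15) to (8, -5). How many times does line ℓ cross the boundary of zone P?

The segment meets the boundary at (6.5,1), (6.25,2).

2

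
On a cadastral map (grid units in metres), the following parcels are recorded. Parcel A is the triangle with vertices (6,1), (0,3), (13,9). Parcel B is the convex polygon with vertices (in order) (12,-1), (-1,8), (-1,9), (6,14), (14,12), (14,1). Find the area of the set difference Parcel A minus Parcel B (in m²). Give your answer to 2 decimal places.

12.61

|Parcel A| = 31, |Parcel A∩Parcel B| = 18.3925.
|Parcel A ∖ Parcel B| = |Parcel A| − |Parcel A∩Parcel B| = 31 − 18.3925 = 12.61.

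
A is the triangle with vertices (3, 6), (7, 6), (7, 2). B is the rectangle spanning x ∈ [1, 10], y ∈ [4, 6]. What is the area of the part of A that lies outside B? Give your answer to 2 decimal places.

|A| = 8, |A∩B| = 6.
|A ∖ B| = |A| − |A∩B| = 8 − 6 = 2.00.

2.00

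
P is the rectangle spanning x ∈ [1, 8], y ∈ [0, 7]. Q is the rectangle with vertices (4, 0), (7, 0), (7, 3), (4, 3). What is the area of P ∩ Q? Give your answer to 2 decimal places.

|P∩Q|: x∈[4,7], y∈[0,3] → 3·3 = 9.

9.00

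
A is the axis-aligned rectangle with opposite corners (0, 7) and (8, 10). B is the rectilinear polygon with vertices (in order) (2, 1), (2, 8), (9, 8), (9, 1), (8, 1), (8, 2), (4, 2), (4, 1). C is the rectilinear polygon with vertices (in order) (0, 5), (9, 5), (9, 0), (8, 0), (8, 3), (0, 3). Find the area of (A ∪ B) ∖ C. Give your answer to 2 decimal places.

|A ∪ B| = 63.
|(A ∪ B) ∩ C| = 16.
|(A ∪ B) ∖ C| = 63 − 16 = 47.00.

47.00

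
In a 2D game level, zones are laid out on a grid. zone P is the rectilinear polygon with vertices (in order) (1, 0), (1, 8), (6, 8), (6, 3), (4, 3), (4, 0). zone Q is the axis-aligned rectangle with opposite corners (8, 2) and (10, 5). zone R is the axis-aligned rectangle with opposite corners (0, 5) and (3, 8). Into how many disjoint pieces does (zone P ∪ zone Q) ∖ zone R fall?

2

(zone P ∪ zone Q) ∖ zone R splits into 2 disjoint pieces (area 28, area 6).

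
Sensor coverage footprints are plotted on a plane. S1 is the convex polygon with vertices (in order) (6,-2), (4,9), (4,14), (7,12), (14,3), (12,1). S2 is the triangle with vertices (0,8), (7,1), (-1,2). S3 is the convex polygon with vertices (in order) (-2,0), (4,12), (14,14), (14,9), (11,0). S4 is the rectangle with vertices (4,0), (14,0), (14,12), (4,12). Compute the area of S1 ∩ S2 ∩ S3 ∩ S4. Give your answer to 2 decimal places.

The intersection is the polygon with vertices (5.419,1.198), (5.111,2.889), (7,1).
By the shoelace formula its area is 1.31.

1.31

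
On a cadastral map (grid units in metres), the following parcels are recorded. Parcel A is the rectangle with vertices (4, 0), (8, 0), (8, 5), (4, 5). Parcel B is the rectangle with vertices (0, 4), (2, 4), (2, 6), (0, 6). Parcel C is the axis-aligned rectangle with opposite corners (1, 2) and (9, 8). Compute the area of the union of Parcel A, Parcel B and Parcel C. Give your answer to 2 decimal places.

58.00

By inclusion–exclusion:
Individual areas: |Parcel A| = 20, |Parcel B| = 4, |Parcel C| = 48.
|Parcel A∩Parcel B| = 0 (no overlap).
|Parcel A∩Parcel C|: x∈[4,8], y∈[2,5] → 4·3 = 12.
|Parcel B∩Parcel C|: x∈[1,2], y∈[4,6] → 1·2 = 2.
|Parcel A∩Parcel B∩Parcel C| = 0.
|Parcel A ∪ Parcel B ∪ Parcel C| = 72 − 14 + 0 = 58.00.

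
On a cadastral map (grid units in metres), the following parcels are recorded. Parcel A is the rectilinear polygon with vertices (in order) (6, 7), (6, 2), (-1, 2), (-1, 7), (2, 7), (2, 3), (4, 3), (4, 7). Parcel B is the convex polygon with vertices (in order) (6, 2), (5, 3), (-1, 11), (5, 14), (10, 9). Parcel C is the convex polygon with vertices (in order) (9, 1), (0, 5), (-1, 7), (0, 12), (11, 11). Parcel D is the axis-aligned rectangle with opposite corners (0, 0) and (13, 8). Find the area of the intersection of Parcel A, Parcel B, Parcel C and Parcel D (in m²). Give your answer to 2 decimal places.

7.73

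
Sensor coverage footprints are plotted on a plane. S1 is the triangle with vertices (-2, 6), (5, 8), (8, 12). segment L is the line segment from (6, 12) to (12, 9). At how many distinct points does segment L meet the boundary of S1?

2

The segment meets the boundary at (7.455,11.273), (7.091,11.455).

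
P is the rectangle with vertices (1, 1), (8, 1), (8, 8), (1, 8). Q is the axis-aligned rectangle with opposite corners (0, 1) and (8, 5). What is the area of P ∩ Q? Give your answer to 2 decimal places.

28.00

|P∩Q|: x∈[1,8], y∈[1,5] → 7·4 = 28.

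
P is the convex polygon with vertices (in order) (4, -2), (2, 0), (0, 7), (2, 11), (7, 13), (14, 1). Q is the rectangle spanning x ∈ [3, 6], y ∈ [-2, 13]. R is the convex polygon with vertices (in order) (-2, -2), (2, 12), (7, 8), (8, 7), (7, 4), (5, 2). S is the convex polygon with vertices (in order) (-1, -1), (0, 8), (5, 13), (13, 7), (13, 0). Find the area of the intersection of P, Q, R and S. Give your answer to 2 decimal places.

The intersection is the polygon with vertices (6,8.8), (6,3), (5,2), (3,0.857), (3,11), (3.111,11.111).
By the shoelace formula its area is 24.63.

24.63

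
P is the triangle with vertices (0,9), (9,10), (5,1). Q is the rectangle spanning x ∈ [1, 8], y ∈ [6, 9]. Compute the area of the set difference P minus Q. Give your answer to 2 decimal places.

|P| = 38.5, |P∩Q| = 19.7069.
|P ∖ Q| = |P| − |P∩Q| = 38.5 − 19.7069 = 18.79.

18.79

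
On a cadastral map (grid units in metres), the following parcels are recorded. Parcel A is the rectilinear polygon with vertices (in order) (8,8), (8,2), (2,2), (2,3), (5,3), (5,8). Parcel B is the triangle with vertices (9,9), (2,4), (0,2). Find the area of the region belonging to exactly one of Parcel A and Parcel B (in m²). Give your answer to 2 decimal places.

22.10

|Parcel A| = 21, |Parcel B| = 2, |Parcel A∩Parcel B| = 0.4508.
|Parcel A △ Parcel B| = |Parcel A| + |Parcel B| − 2·|Parcel A∩Parcel B| = 21 + 2 − 0.9016 = 22.10.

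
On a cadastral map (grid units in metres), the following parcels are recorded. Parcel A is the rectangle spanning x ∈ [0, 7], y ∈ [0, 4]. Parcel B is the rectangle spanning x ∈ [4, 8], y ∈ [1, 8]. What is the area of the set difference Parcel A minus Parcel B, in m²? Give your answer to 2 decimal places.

19.00

|Parcel A∩Parcel B|: x∈[4,7], y∈[1,4] → 3·3 = 9.
|Parcel A| = 28.
|Parcel A ∖ Parcel B| = |Parcel A| − |Parcel A∩Parcel B| = 28 − 9 = 19.00.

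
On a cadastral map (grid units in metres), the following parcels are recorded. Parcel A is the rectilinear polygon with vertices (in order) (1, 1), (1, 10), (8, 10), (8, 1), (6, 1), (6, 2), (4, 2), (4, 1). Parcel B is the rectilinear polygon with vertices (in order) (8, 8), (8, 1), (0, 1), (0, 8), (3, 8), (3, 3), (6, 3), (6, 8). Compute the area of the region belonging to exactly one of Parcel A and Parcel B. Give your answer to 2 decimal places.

|Parcel A| = 61, |Parcel B| = 41, |Parcel A∩Parcel B| = 32.
|Parcel A △ Parcel B| = |Parcel A| + |Parcel B| − 2·|Parcel A∩Parcel B| = 61 + 41 − 64 = 38.00.

38.00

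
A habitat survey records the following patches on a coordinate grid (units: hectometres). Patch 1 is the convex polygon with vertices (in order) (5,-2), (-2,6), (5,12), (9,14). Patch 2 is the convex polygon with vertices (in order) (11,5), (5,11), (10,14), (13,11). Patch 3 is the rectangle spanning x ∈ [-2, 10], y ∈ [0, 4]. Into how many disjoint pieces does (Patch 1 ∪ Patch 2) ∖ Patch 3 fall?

2

(Patch 1 ∪ Patch 2) ∖ Patch 3 splits into 2 disjoint pieces (area 84.7971, area 2.25).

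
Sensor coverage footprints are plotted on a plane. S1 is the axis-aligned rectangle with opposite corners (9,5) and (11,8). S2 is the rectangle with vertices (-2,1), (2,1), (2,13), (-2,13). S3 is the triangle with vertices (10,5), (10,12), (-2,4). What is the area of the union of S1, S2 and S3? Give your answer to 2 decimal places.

88.33

By inclusion–exclusion:
Individual areas: |S1| = 6, |S2| = 48, |S3| = 42.
|S1∩S2| = 0 (no overlap).
|S1∩S3| = 3.
|S2∩S3| = 4.6667.
|S1∩S2∩S3| = 0.
|S1 ∪ S2 ∪ S3| = 96 − 7.6667 + 0 = 88.33.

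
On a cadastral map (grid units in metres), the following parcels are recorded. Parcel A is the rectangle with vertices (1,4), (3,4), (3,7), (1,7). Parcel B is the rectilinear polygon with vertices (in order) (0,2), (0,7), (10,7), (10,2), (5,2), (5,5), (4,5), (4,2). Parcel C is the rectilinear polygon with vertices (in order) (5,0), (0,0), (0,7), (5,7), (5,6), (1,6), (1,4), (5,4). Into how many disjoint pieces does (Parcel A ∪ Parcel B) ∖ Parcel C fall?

(Parcel A ∪ Parcel B) ∖ Parcel C is a single connected region.

1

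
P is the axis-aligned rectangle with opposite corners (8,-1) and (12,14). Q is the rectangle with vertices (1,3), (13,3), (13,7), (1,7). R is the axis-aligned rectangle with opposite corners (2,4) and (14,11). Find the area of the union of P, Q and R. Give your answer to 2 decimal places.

By inclusion–exclusion:
Individual areas: |P| = 60, |Q| = 48, |R| = 84.
|P∩Q|: x∈[8,12], y∈[3,7] → 4·4 = 16.
|P∩R|: x∈[8,12], y∈[4,11] → 4·7 = 28.
|Q∩R|: x∈[2,13], y∈[4,7] → 11·3 = 33.
|P∩Q∩R| = 12.
|P ∪ Q ∪ R| = 192 − 77 + 12 = 127.00.

127.00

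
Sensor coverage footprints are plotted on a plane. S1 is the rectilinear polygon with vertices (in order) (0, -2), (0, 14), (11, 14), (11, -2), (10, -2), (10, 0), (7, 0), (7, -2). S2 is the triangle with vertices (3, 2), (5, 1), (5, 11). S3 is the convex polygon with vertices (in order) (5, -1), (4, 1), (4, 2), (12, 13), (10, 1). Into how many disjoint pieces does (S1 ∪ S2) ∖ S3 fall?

(S1 ∪ S2) ∖ S3 splits into 2 disjoint pieces (area 119.1125, area 7.25).

2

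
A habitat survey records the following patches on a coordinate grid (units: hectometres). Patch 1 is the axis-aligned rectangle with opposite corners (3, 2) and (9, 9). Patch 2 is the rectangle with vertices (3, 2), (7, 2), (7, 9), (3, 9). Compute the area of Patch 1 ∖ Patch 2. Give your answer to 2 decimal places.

14.00

|Patch 1∩Patch 2|: x∈[3,7], y∈[2,9] → 4·7 = 28.
|Patch 1| = 42.
|Patch 1 ∖ Patch 2| = |Patch 1| − |Patch 1∩Patch 2| = 42 − 28 = 14.00.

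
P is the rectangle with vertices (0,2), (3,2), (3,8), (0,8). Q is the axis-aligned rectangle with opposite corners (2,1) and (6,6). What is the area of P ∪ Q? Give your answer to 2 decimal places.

By inclusion–exclusion:
Individual areas: |P| = 18, |Q| = 20.
|P∩Q|: x∈[2,3], y∈[2,6] → 1·4 = 4.
|P ∪ Q| = 38 − 4 = 34.00.

34.00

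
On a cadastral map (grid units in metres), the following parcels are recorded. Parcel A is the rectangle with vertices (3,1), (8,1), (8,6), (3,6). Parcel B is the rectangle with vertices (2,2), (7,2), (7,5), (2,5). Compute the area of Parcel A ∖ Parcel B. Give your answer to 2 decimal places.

13.00

|Parcel A∩Parcel B|: x∈[3,7], y∈[2,5] → 4·3 = 12.
|Parcel A| = 25.
|Parcel A ∖ Parcel B| = |Parcel A| − |Parcel A∩Parcel B| = 25 − 12 = 13.00.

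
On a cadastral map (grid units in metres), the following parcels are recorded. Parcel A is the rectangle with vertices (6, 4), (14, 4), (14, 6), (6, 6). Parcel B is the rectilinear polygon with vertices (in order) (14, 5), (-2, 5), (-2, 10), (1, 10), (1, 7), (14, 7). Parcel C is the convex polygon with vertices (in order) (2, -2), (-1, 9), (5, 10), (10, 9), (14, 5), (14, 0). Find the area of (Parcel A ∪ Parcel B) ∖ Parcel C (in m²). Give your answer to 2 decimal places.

|Parcel A ∪ Parcel B| = 49.
|(Parcel A ∪ Parcel B) ∩ Parcel C| = 38.1515.
|(Parcel A ∪ Parcel B) ∖ Parcel C| = 49 − 38.1515 = 10.85.

10.85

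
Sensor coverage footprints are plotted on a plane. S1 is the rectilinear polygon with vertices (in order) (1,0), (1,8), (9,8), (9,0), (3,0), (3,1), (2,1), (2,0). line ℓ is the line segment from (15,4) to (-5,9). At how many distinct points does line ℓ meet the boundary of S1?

The segment meets the boundary at (1,7.5), (9,5.5).

2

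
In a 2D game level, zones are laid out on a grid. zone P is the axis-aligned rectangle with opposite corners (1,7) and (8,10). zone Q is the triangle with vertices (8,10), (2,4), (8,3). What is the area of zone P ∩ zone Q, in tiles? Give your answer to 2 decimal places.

The intersection is the polygon with vertices (8,7), (5,7), (8,10).
By the shoelace formula its area is 4.50.

4.50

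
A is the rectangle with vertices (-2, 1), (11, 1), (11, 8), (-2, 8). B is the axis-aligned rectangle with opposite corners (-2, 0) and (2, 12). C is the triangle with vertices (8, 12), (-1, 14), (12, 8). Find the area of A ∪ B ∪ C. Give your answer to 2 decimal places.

125.00

By inclusion–exclusion:
Individual areas: |A| = 91, |B| = 48, |C| = 14.
|A∩B|: x∈[-2,2], y∈[1,8] → 4·7 = 28.
|A∩C| = 0.
|B∩C| = 0.
|A∩B∩C| = 0.
|A ∪ B ∪ C| = 153 − 28 + 0 = 125.00.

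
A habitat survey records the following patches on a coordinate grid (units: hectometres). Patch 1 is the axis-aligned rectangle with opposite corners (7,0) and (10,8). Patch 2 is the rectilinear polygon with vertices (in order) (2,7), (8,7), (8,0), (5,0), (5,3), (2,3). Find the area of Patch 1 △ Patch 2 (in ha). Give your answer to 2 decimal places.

43.00

|Patch 1| = 24, |Patch 2| = 33, |Patch 1∩Patch 2| = 7.
|Patch 1 △ Patch 2| = |Patch 1| + |Patch 2| − 2·|Patch 1∩Patch 2| = 24 + 33 − 14 = 43.00.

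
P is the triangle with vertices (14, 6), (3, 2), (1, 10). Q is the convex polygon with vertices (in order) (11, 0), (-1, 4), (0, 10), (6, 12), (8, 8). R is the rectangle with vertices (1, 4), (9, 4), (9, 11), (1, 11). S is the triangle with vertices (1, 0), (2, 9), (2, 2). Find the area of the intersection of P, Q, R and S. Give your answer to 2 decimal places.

0.35

The intersection is the polygon with vertices (1.769,6.923), (2,9), (2,6).
By the shoelace formula its area is 0.35.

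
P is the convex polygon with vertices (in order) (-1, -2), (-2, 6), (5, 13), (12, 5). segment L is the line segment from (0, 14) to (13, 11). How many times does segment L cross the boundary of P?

2

The segment meets the boundary at (5.169,12.807), (4.875,12.875).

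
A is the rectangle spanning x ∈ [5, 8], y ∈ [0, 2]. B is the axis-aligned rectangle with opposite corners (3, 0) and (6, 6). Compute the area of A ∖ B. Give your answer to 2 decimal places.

|A∩B|: x∈[5,6], y∈[0,2] → 1·2 = 2.
|A| = 6.
|A ∖ B| = |A| − |A∩B| = 6 − 2 = 4.00.

4.00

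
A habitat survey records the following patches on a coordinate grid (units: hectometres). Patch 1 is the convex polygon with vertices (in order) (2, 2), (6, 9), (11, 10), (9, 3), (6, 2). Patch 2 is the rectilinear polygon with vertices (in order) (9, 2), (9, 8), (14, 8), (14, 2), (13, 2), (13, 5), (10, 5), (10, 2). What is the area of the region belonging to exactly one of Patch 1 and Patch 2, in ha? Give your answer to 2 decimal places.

|Patch 1| = 41, |Patch 2| = 21, |Patch 1∩Patch 2| = 3.5714.
|Patch 1 △ Patch 2| = |Patch 1| + |Patch 2| − 2·|Patch 1∩Patch 2| = 41 + 21 − 7.1429 = 54.86.

54.86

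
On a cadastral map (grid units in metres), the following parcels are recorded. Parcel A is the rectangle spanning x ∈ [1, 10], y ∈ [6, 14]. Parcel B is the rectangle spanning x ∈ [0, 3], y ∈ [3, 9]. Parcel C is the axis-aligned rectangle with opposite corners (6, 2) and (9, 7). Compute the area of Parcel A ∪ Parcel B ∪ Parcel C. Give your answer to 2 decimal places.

96.00

By inclusion–exclusion:
Individual areas: |Parcel A| = 72, |Parcel B| = 18, |Parcel C| = 15.
|Parcel A∩Parcel B|: x∈[1,3], y∈[6,9] → 2·3 = 6.
|Parcel A∩Parcel C|: x∈[6,9], y∈[6,7] → 3·1 = 3.
|Parcel B∩Parcel C| = 0 (no overlap).
|Parcel A∩Parcel B∩Parcel C| = 0.
|Parcel A ∪ Parcel B ∪ Parcel C| = 105 − 9 + 0 = 96.00.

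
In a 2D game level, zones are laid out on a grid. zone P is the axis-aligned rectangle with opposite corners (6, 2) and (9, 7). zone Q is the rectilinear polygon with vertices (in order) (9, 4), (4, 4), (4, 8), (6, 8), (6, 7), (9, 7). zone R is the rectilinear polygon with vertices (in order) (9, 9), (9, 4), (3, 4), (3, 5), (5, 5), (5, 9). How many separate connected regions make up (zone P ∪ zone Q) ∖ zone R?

2

(zone P ∪ zone Q) ∖ zone R splits into 2 disjoint pieces (area 6, area 3).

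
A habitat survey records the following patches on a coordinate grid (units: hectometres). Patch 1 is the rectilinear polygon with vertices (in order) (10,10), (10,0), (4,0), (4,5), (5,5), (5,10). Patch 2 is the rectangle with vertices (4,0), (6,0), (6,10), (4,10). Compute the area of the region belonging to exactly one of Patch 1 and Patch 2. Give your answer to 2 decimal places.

|Patch 1| = 55, |Patch 2| = 20, |Patch 1∩Patch 2| = 15.
|Patch 1 △ Patch 2| = |Patch 1| + |Patch 2| − 2·|Patch 1∩Patch 2| = 55 + 20 − 30 = 45.00.

45.00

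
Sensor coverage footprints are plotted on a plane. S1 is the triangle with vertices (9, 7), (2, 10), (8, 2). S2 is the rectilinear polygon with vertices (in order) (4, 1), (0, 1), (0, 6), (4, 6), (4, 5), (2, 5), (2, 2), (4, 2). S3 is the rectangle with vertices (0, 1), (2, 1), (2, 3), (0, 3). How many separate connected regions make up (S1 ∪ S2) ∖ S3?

(S1 ∪ S2) ∖ S3 splits into 3 disjoint pieces (area 19, area 8, area 2).

3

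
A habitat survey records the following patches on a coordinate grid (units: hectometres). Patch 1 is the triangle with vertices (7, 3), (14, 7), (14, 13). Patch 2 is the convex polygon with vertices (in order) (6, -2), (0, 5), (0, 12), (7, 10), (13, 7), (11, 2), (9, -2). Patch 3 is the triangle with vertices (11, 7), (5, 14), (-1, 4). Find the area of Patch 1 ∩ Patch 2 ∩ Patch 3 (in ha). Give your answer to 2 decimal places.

0.68

The intersection is the polygon with vertices (10.339,7.771), (11,7), (9.546,6.636).
By the shoelace formula its area is 0.68.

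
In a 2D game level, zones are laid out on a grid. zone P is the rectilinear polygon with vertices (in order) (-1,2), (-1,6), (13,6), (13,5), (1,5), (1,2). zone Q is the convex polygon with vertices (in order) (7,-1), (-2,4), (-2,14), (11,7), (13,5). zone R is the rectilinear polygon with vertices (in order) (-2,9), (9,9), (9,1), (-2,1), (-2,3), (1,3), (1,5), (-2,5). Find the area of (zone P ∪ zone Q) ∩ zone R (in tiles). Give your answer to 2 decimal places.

|zone P ∪ zone Q| = 125.2778.
|(zone P ∪ zone Q) ∩ zone R| = 75.61.

75.61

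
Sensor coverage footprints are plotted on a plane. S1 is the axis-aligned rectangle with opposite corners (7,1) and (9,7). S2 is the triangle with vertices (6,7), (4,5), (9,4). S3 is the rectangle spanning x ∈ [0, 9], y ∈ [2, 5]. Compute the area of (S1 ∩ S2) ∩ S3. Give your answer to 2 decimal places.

The region (S1 ∩ S2) ∩ S3 is the polygon with vertices (9,4), (7,4.4), (7,5), (8,5).
By the shoelace formula its area is 1.10.

1.10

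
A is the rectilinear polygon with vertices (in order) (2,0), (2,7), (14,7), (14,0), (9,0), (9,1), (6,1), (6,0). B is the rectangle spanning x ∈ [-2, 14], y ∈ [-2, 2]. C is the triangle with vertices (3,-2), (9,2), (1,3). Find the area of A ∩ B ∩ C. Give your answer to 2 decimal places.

The intersection is the polygon with vertices (9,2), (7.5,1), (6,1), (6,0), (2.2,0), (2,0.5), (2,2).
By the shoelace formula its area is 10.20.

10.20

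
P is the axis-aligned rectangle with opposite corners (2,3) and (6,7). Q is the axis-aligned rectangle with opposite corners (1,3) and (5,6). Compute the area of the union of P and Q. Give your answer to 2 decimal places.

By inclusion–exclusion:
Individual areas: |P| = 16, |Q| = 12.
|P∩Q|: x∈[2,5], y∈[3,6] → 3·3 = 9.
|P ∪ Q| = 28 − 9 = 19.00.

19.00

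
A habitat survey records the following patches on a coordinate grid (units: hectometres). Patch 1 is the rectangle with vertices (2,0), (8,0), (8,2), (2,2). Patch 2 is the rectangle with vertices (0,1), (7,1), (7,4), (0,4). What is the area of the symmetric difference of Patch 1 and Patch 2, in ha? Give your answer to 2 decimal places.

23.00

|Patch 1∩Patch 2|: x∈[2,7], y∈[1,2] → 5·1 = 5.
|Patch 1 △ Patch 2| = |Patch 1| + |Patch 2| − 2·|Patch 1∩Patch 2| = 12 + 21 − 10 = 23.00.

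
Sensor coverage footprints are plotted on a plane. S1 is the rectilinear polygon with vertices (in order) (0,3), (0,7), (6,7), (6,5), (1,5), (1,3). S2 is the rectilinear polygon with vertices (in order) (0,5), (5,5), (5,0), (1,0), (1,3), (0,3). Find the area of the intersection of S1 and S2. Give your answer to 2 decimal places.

2.00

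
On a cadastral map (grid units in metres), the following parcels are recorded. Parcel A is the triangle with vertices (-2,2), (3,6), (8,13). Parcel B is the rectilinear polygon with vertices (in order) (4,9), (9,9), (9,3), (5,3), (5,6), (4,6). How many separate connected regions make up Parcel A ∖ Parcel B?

Parcel A ∖ Parcel B splits into 2 disjoint pieces (area 5.1, area 1.5584).

2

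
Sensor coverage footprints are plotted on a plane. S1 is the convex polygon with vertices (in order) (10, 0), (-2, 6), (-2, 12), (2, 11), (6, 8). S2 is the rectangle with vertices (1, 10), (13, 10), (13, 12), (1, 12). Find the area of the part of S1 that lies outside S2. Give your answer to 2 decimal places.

62.21

|S1| = 64, |S1∩S2| = 1.7917.
|S1 ∖ S2| = |S1| − |S1∩S2| = 64 − 1.7917 = 62.21.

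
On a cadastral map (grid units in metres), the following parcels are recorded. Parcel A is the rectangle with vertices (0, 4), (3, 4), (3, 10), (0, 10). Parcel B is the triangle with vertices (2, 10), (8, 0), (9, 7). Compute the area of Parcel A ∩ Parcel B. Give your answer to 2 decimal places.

0.62

The intersection is the polygon with vertices (3,8.333), (2,10), (3,9.571).
By the shoelace formula its area is 0.62.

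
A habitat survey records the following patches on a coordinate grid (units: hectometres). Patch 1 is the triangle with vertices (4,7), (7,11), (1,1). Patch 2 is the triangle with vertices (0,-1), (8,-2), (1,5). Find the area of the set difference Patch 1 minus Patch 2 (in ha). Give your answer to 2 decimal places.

2.67

|Patch 1| = 3, |Patch 1∩Patch 2| = 0.3333.
|Patch 1 ∖ Patch 2| = |Patch 1| − |Patch 1∩Patch 2| = 3 − 0.3333 = 2.67.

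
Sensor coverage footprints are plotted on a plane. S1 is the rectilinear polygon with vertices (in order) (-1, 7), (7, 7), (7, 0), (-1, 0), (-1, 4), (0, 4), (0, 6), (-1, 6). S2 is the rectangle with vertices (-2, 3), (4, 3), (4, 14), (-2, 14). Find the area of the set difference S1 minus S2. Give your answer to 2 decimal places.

|S1| = 54, |S1∩S2| = 18.
|S1 ∖ S2| = |S1| − |S1∩S2| = 54 − 18 = 36.00.

36.00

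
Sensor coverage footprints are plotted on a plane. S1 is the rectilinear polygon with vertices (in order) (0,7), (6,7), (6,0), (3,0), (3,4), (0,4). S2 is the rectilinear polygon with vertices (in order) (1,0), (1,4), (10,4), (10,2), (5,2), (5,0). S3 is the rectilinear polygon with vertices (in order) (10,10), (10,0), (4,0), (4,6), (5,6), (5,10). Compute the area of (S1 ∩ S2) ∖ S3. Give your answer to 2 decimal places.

|S1 ∩ S2| = 10.
|(S1 ∩ S2) ∩ S3| = 6.
|(S1 ∩ S2) ∖ S3| = 10 − 6 = 4.00.

4.00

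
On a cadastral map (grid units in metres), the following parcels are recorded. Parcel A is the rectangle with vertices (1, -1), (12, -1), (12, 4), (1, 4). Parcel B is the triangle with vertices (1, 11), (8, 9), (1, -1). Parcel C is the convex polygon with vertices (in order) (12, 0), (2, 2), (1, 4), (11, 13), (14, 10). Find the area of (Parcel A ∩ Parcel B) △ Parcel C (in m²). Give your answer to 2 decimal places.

|Parcel A ∩ Parcel B| = 8.75.
|(Parcel A ∩ Parcel B) ∩ Parcel C| = 4.7061.
|(Parcel A ∩ Parcel B) △ Parcel C| = 8.75 + 96.5 − 9.4123 = 95.84.

95.84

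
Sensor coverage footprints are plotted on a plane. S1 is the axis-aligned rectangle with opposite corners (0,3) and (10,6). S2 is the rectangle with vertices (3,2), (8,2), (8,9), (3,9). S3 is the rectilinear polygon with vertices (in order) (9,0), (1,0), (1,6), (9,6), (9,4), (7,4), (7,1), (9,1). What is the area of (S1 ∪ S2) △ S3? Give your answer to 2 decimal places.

|S1 ∪ S2| = 50.
|(S1 ∪ S2) ∩ S3| = 26.
|(S1 ∪ S2) △ S3| = 50 + 42 − 52 = 40.00.

40.00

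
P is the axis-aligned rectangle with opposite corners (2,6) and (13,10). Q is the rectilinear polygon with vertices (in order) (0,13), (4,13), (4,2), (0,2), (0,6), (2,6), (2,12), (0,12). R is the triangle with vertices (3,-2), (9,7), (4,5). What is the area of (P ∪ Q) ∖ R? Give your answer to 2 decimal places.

|P ∪ Q| = 68.
|(P ∪ Q) ∩ R| = 1.5595.
|(P ∪ Q) ∖ R| = 68 − 1.5595 = 66.44.

66.44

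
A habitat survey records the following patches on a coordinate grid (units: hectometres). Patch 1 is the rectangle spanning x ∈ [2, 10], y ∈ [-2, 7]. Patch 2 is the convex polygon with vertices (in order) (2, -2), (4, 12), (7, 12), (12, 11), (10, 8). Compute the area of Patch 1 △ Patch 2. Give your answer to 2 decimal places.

|Patch 1| = 72, |Patch 2| = 60.5, |Patch 1∩Patch 2| = 26.6143.
|Patch 1 △ Patch 2| = |Patch 1| + |Patch 2| − 2·|Patch 1∩Patch 2| = 72 + 60.5 − 53.2286 = 79.27.

79.27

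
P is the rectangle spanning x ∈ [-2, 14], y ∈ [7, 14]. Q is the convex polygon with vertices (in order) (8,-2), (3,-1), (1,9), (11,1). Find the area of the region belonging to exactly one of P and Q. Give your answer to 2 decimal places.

|P| = 112, |Q| = 51, |P∩Q| = 2.1.
|P △ Q| = |P| + |Q| − 2·|P∩Q| = 112 + 51 − 4.2 = 158.80.

158.80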